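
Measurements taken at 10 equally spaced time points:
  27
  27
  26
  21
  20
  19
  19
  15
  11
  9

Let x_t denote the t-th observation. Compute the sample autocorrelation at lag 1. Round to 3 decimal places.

Mean x̄ = (27 + 27 + 26 + 21 + 20 + 19 + 19 + 15 + 11 + 9)/10 = 19.4000
Numerator Σ_{t=1}^{9}(x_t−x̄)(x_{t+1}−x̄) = 245.4400
Denominator Σ(x_t−x̄)² = 360.4000
r_1 = 245.4400 / 360.4000 = 0.681

0.681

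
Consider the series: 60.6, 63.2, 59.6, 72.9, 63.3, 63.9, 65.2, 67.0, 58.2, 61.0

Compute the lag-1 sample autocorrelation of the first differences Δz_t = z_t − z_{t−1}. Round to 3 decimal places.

-0.601

First differences Δz: 2.6, -3.6, 13.3, -9.6, 0.6, 1.3, 1.8, -8.8, 2.8
Mean of differences = 0.0444
Numerator Σ(Δz_t−Δz̄)(Δz_{t+1}−Δz̄) = -227.8198
Denominator Σ(Δz_t−Δz̄)² = 379.3222
r_1(Δz) = -227.8198 / 379.3222 = -0.601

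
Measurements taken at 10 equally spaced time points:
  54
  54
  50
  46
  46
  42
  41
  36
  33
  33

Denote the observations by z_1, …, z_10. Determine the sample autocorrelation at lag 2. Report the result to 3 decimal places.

0.387

Mean z̄ = (54 + 54 + 50 + 46 + 46 + 42 + 41 + 36 + 33 + 33)/10 = 43.5000
Numerator Σ_{t=1}^{8}(z_t−z̄)(z_{t+2}−z̄) = 217.0000
Denominator Σ(z_t−z̄)² = 560.5000
r_2 = 217.0000 / 560.5000 = 0.387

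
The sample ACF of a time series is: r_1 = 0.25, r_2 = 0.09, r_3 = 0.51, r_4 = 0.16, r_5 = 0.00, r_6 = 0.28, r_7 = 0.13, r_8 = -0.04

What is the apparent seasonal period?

The largest autocorrelation is r_3 = 0.51, with a weaker echo at lag 6 (0.28); the remaining lags stay at or below 0.25. The elevated value at lag 1 (0.25), dropping to 0.09 at lag 2, reflects decaying short-term dependence rather than seasonality.
The dominant spike at lag 3 indicates a seasonal period of 3.

3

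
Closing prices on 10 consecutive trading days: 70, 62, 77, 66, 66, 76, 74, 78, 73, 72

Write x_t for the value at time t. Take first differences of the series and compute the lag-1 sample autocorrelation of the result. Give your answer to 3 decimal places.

First differences Δx: -8, 15, -11, 0, 10, -2, 4, -5, -1
Mean of differences = 0.2222
Numerator Σ(Δx_t−Δx̄)(Δx_{t+1}−Δx̄) = -330.4938
Denominator Σ(Δx_t−Δx̄)² = 555.5556
r_1(Δx) = -330.4938 / 555.5556 = -0.595

-0.595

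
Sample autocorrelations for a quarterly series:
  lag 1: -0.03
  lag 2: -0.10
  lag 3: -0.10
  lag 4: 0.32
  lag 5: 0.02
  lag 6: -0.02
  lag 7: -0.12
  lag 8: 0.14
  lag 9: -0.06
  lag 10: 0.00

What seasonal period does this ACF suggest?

4

The largest autocorrelation is r_4 = 0.32; the remaining lags stay at or below 0.14.
The dominant spike at lag 4 indicates a seasonal period of 4.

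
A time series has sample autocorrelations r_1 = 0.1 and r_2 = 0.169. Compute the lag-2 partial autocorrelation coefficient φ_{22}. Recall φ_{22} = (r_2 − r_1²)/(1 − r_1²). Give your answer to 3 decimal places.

φ_{22} = (r_2 − r_1²) / (1 − r_1²)
r_1² = (0.1)² = 0.01
Numerator = 0.169 − 0.0100 = 0.1590; denominator = 1 − 0.0100 = 0.9900
φ_{22} = 0.1590 / 0.9900 = 0.161

0.161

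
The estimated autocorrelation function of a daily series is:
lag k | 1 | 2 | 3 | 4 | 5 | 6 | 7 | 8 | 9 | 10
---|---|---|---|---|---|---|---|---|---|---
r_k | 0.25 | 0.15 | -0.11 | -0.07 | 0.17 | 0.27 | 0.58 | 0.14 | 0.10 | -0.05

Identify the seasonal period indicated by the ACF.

The largest autocorrelation is r_7 = 0.58; the remaining lags stay at or below 0.27. The elevated value at lag 1 (0.25), dropping to 0.15 at lag 2, reflects decaying short-term dependence rather than seasonality.
The dominant spike at lag 7 indicates a seasonal period of 7.

7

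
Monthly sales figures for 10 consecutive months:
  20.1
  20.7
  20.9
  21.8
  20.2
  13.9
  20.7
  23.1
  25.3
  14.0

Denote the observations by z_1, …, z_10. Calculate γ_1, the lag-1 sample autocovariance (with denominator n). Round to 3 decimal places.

-1.648

Mean z̄ = (20.1 + 20.7 + 20.9 + 21.8 + 20.2 + 13.9 + 20.7 + 23.1 + 25.3 + 14.0)/10 = 20.0700
Σ_{t=1}^{9}(z_t−z̄)(z_{t+1}−z̄) = -16.4769
γ_1 = -16.4769 / 10 = -1.648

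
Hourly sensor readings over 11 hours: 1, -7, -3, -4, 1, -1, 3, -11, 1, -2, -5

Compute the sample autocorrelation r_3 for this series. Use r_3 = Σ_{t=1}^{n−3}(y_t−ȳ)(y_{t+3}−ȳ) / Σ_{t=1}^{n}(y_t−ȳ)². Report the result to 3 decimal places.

-0.179

Mean ȳ = (1 − 7 − 3 − 4 + 1 − 1 + 3 − 11 + 1 − 2 − 5)/11 = -2.4545
Numerator Σ_{t=1}^{8}(y_t−ȳ)(y_{t+3}−ȳ) = -30.5289
Denominator Σ(y_t−ȳ)² = 170.7273
r_3 = -30.5289 / 170.7273 = -0.179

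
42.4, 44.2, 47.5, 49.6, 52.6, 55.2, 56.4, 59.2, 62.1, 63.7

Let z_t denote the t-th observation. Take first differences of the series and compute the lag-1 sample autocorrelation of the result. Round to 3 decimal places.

First differences Δz: 1.8, 3.3, 2.1, 3.0, 2.6, 1.2, 2.8, 2.9, 1.6
Mean of differences = 2.3667
Numerator Σ(Δz_t−Δz̄)(Δz_{t+1}−Δz̄) = -1.7544
Denominator Σ(Δz_t−Δz̄)² = 4.1400
r_1(Δz) = -1.7544 / 4.1400 = -0.424

-0.424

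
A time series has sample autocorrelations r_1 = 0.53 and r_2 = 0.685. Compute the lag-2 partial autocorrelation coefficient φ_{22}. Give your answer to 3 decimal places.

0.562

φ_{22} = (r_2 − r_1²) / (1 − r_1²)
r_1² = (0.53)² = 0.2809
Numerator = 0.685 − 0.2809 = 0.4041; denominator = 1 − 0.2809 = 0.7191
φ_{22} = 0.4041 / 0.7191 = 0.562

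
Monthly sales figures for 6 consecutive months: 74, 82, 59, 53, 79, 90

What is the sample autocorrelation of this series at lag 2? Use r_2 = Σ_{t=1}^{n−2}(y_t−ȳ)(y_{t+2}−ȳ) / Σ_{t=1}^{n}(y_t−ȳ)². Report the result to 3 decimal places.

Mean ȳ = (74 + 82 + 59 + 53 + 79 + 90)/6 = 72.8333
Σ(y_t−ȳ)(y_{t+2}−ȳ) = (-16.1389) + (-181.8056) + (-85.3056) + (-340.4722) = -623.7222
Denominator Σ(y_t−ȳ)² = 1002.8333
r_2 = -623.7222 / 1002.8333 = -0.622

-0.622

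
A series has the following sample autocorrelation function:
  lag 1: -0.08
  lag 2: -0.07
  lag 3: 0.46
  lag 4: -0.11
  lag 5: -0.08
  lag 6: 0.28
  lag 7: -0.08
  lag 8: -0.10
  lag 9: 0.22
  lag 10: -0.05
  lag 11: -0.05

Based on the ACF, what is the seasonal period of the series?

3

The largest autocorrelation is r_3 = 0.46, with weaker echoes at lags 6 (0.28) and 9 (0.22); the remaining lags stay at or below -0.05.
The dominant spike at lag 3 indicates a seasonal period of 3.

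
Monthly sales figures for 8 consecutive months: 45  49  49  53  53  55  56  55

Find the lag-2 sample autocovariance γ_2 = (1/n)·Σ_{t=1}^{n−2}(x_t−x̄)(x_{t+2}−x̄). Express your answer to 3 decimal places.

Mean x̄ = (45 + 49 + 49 + 53 + 53 + 55 + 56 + 55)/8 = 51.8750
Σ_{t=1}^{6}(x_t−x̄)(x_{t+2}−x̄) = 31.2188
γ_2 = 31.2188 / 8 = 3.902

3.902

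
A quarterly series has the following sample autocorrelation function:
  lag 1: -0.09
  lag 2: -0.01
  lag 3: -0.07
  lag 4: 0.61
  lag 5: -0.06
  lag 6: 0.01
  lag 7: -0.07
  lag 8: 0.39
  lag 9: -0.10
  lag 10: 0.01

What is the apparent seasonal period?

The largest autocorrelation is r_4 = 0.61, with a weaker echo at lag 8 (0.39); the remaining lags stay at or below 0.01.
The dominant spike at lag 4 indicates a seasonal period of 4.

4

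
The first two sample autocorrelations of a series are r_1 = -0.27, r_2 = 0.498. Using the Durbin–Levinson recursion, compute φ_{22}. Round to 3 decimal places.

0.459

φ_{22} = (r_2 − r_1²) / (1 − r_1²)
r_1² = (-0.27)² = 0.0729
Numerator = 0.498 − 0.0729 = 0.4251; denominator = 1 − 0.0729 = 0.9271
φ_{22} = 0.4251 / 0.9271 = 0.459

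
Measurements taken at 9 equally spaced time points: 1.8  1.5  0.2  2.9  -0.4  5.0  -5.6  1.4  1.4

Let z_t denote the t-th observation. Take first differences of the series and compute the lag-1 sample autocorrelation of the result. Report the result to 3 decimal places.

-0.766

First differences Δz: -0.3, -1.3, 2.7, -3.3, 5.4, -10.6, 7.0, 0.0
Mean of differences = -0.0500
Numerator Σ(Δz_t−Δz̄)(Δz_{t+1}−Δz̄) = -161.2975
Denominator Σ(Δz_t−Δz̄)² = 210.4600
r_1(Δz) = -161.2975 / 210.4600 = -0.766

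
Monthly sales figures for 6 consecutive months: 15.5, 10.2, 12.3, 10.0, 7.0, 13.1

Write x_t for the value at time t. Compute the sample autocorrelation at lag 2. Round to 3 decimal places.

Mean x̄ = (15.5 + 10.2 + 12.3 + 10.0 + 7.0 + 13.1)/6 = 11.3500
Deviations from mean: 4.1500, -1.1500, 0.9500, -1.3500, -4.3500, 1.7500
Numerator Σ_{t=1}^{4}(x_t−x̄)(x_{t+2}−x̄) = -1.0000
Denominator Σ(x_t−x̄)² = 43.2550
r_2 = -1.0000 / 43.2550 = -0.023

-0.023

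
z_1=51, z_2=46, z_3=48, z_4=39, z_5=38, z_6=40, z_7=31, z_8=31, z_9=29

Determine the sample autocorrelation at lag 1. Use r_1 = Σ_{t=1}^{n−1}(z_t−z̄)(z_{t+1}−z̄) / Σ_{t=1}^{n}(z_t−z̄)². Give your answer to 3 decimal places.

Mean z̄ = (51 + 46 + 48 + 39 + 38 + 40 + 31 + 31 + 29)/9 = 39.2222
Numerator Σ_{t=1}^{8}(z_t−z̄)(z_{t+1}−z̄) = 281.9506
Denominator Σ(z_t−z̄)² = 503.5556
r_1 = 281.9506 / 503.5556 = 0.560

0.560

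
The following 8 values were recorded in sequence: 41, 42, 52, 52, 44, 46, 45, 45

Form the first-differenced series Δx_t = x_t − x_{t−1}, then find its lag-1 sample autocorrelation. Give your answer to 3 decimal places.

-0.060

First differences Δx: 1, 10, 0, -8, 2, -1, 0
Mean of differences = 0.5714
Numerator Σ(Δx_t−Δx̄)(Δx_{t+1}−Δx̄) = -10.0408
Denominator Σ(Δx_t−Δx̄)² = 167.7143
r_1(Δx) = -10.0408 / 167.7143 = -0.060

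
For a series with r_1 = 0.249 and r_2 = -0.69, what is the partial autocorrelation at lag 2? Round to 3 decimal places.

-0.802

φ_{22} = (r_2 − r_1²) / (1 − r_1²)
r_1² = (0.249)² = 0.062001
Numerator = -0.69 − 0.0620 = -0.7520; denominator = 1 − 0.0620 = 0.9380
φ_{22} = -0.7520 / 0.9380 = -0.802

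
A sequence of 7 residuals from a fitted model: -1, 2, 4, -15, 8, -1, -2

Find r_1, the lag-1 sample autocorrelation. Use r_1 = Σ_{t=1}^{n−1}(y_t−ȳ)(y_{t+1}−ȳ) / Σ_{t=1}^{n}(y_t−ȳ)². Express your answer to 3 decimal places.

Mean ȳ = (-1 + 2 + 4 − 15 + 8 − 1 − 2)/7 = -0.7143
Deviations from mean: -0.2857, 2.7143, 4.7143, -14.2857, 8.7143, -0.2857, -1.2857
Numerator Σ_{t=1}^{6}(y_t−ȳ)(y_{t+1}−ȳ) = -181.9388
Denominator Σ(y_t−ȳ)² = 311.4286
r_1 = -181.9388 / 311.4286 = -0.584

-0.584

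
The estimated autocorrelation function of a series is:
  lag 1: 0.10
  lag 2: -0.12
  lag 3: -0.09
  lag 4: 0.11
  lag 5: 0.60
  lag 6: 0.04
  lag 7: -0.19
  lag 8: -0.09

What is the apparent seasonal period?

5

The largest autocorrelation is r_5 = 0.60; the remaining lags stay at or below 0.11.
The dominant spike at lag 5 indicates a seasonal period of 5.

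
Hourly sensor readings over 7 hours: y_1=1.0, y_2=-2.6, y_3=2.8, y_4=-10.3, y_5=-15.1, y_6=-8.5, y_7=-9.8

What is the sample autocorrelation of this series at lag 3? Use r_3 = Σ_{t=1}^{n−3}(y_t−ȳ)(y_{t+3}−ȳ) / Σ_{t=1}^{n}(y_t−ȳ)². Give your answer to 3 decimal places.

Mean ȳ = (1.0 − 2.6 + 2.8 − 10.3 − 15.1 − 8.5 − 9.8)/7 = -6.0714
Deviations from mean: 7.0714, 3.4714, 8.8714, -4.2286, -9.0286, -2.4286, -3.7286
Numerator Σ_{t=1}^{4}(y_t−ȳ)(y_{t+3}−ȳ) = -67.0224
Denominator Σ(y_t−ȳ)² = 259.9543
r_3 = -67.0224 / 259.9543 = -0.258

-0.258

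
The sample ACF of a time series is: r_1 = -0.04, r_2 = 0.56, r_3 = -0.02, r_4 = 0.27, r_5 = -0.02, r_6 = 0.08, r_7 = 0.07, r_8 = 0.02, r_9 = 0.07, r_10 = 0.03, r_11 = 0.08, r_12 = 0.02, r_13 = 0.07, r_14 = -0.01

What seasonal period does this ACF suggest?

The largest autocorrelation is r_2 = 0.56, with a weaker echo at lag 4 (0.27); the remaining lags stay at or below 0.08.
The dominant spike at lag 2 indicates a seasonal period of 2.

2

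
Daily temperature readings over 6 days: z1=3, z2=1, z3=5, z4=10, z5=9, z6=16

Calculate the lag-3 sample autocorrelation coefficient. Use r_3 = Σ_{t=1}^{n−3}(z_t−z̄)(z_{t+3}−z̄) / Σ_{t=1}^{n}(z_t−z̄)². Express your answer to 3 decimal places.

-0.283

Mean z̄ = (3 + 1 + 5 + 10 + 9 + 16)/6 = 7.3333
Deviations from mean: -4.3333, -6.3333, -2.3333, 2.6667, 1.6667, 8.6667
Numerator Σ_{t=1}^{3}(z_t−z̄)(z_{t+3}−z̄) = -42.3333
Denominator Σ(z_t−z̄)² = 149.3333
r_3 = -42.3333 / 149.3333 = -0.283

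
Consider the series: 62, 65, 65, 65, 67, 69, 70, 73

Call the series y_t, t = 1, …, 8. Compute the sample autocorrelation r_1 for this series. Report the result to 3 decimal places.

0.488

Mean ȳ = (62 + 65 + 65 + 65 + 67 + 69 + 70 + 73)/8 = 67.0000
Deviations from mean: -5.0000, -2.0000, -2.0000, -2.0000, 0.0000, 2.0000, 3.0000, 6.0000
Numerator Σ_{t=1}^{7}(y_t−ȳ)(y_{t+1}−ȳ) = 42.0000
Denominator Σ(y_t−ȳ)² = 86.0000
r_1 = 42.0000 / 86.0000 = 0.488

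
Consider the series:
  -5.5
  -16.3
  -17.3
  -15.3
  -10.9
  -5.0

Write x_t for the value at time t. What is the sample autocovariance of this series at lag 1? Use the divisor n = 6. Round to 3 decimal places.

3.277

Mean x̄ = (-5.5 − 16.3 − 17.3 − 15.3 − 10.9 − 5.0)/6 = -11.7167
Σ_{t=1}^{5}(x_t−x̄)(x_{t+1}−x̄) = 19.6631
γ_1 = 19.6631 / 6 = 3.277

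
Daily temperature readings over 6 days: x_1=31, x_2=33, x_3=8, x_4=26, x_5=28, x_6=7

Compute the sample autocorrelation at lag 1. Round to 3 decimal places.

Mean x̄ = (31 + 33 + 8 + 26 + 28 + 7)/6 = 22.1667
Numerator Σ_{t=1}^{5}(x_t−x̄)(x_{t+1}−x̄) = -178.1944
Denominator Σ(x_t−x̄)² = 674.8333
r_1 = -178.1944 / 674.8333 = -0.264

-0.264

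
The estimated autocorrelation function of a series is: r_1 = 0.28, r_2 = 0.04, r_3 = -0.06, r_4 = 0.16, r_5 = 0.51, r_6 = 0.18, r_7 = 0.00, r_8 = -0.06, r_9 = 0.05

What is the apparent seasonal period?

5

The largest autocorrelation is r_5 = 0.51; the remaining lags stay at or below 0.28. The elevated value at lag 1 (0.28), dropping to 0.04 at lag 2, reflects decaying short-term dependence rather than seasonality.
The dominant spike at lag 5 indicates a seasonal period of 5.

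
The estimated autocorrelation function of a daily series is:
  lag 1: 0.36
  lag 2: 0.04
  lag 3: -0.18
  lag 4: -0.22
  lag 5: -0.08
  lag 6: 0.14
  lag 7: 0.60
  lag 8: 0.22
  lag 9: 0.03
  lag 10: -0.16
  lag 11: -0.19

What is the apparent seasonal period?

7

The largest autocorrelation is r_7 = 0.60; the remaining lags stay at or below 0.36. The elevated value at lag 1 (0.36), dropping to 0.04 at lag 2, reflects decaying short-term dependence rather than seasonality.
The dominant spike at lag 7 indicates a seasonal period of 7.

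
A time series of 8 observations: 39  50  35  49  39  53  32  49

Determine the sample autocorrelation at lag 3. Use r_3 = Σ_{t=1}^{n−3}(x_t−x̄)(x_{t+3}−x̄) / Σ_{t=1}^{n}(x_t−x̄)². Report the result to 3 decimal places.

-0.509

Mean x̄ = (39 + 50 + 35 + 49 + 39 + 53 + 32 + 49)/8 = 43.2500
Deviations from mean: -4.2500, 6.7500, -8.2500, 5.7500, -4.2500, 9.7500, -11.2500, 5.7500
Σ(x_t−x̄)(x_{t+3}−x̄) = (-24.4375) + (-28.6875) + (-80.4375) + (-64.6875) + (-24.4375) = -222.6875
Denominator Σ(x_t−x̄)² = 437.5000
r_3 = -222.6875 / 437.5000 = -0.509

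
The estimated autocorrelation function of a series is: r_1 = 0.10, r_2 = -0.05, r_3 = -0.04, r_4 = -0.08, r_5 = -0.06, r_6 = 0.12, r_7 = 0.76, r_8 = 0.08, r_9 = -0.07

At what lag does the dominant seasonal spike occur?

The largest autocorrelation is r_7 = 0.76; the remaining lags stay at or below 0.12.
The dominant spike at lag 7 indicates a seasonal period of 7.

7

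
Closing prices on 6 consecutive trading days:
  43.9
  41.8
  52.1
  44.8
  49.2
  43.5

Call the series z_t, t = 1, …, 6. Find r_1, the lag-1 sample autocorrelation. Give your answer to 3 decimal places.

Mean z̄ = (43.9 + 41.8 + 52.1 + 44.8 + 49.2 + 43.5)/6 = 45.8833
Deviations from mean: -1.9833, -4.0833, 6.2167, -1.0833, 3.3167, -2.3833
Σ(z_t−z̄)(z_{t+1}−z̄) = (8.0986) + (-25.3847) + (-6.7347) + (-3.5931) + (-7.9047) = -35.5186
Denominator Σ(z_t−z̄)² = 77.1083
r_1 = -35.5186 / 77.1083 = -0.461

-0.461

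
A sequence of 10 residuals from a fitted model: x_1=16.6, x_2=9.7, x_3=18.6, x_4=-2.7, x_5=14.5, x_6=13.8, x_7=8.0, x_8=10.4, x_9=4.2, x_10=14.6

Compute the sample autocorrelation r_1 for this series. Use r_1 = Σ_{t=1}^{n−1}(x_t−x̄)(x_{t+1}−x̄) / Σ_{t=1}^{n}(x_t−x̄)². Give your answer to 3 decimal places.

-0.516

Mean x̄ = (16.6 + 9.7 + 18.6 − 2.7 + 14.5 + 13.8 + 8.0 + 10.4 + 4.2 + 14.6)/10 = 10.7700
Numerator Σ_{t=1}^{9}(x_t−x̄)(x_{t+1}−x̄) = -189.1279
Denominator Σ(x_t−x̄)² = 366.6210
r_1 = -189.1279 / 366.6210 = -0.516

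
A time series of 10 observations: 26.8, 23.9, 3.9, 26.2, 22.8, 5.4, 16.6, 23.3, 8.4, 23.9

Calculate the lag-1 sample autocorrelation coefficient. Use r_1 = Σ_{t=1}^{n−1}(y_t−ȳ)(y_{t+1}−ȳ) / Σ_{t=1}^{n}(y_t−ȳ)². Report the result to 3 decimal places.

-0.368

Mean ȳ = (26.8 + 23.9 + 3.9 + 26.2 + 22.8 + 5.4 + 16.6 + 23.3 + 8.4 + 23.9)/10 = 18.1200
Numerator Σ_{t=1}^{9}(y_t−ȳ)(y_{t+1}−ȳ) = -263.7044
Denominator Σ(y_t−ȳ)² = 716.9760
r_1 = -263.7044 / 716.9760 = -0.368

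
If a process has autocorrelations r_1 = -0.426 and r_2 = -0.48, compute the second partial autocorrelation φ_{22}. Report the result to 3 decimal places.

φ_{22} = (r_2 − r_1²) / (1 − r_1²)
r_1² = (-0.426)² = 0.181476
Numerator = -0.48 − 0.1815 = -0.6615; denominator = 1 − 0.1815 = 0.8185
φ_{22} = -0.6615 / 0.8185 = -0.808

-0.808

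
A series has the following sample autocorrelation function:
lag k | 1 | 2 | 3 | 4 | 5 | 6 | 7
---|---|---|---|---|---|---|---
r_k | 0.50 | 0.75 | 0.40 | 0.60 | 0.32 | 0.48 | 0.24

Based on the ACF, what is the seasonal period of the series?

2

The largest autocorrelation is r_2 = 0.75, with a weaker echo at lag 4 (0.60); the remaining lags stay at or below 0.50.
The dominant spike at lag 2 indicates a seasonal period of 2.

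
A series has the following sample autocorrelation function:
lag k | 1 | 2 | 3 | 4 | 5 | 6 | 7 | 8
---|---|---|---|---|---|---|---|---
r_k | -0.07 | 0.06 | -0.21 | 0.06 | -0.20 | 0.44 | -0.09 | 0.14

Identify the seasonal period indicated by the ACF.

The largest autocorrelation is r_6 = 0.44; the remaining lags stay at or below 0.14.
The dominant spike at lag 6 indicates a seasonal period of 6.

6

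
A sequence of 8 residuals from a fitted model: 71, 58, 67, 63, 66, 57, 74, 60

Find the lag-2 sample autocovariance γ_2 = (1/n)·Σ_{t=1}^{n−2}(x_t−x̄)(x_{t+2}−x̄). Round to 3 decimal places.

11.125

Mean x̄ = (71 + 58 + 67 + 63 + 66 + 57 + 74 + 60)/8 = 64.5000
Deviations: 6.5000, -6.5000, 2.5000, -1.5000, 1.5000, -7.5000, 9.5000, -4.5000
Σ_{t=1}^{6}(x_t−x̄)(x_{t+2}−x̄) = 89.0000
γ_2 = 89.0000 / 8 = 11.125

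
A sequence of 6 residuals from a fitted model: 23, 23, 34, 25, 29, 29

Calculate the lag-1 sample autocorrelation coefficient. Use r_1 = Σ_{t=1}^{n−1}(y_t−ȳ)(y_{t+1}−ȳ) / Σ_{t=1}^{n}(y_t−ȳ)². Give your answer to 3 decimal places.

-0.286

Mean ȳ = (23 + 23 + 34 + 25 + 29 + 29)/6 = 27.1667
Deviations from mean: -4.1667, -4.1667, 6.8333, -2.1667, 1.8333, 1.8333
Σ(y_t−ȳ)(y_{t+1}−ȳ) = (17.3611) + (-28.4722) + (-14.8056) + (-3.9722) + (3.3611) = -26.5278
Denominator Σ(y_t−ȳ)² = 92.8333
r_1 = -26.5278 / 92.8333 = -0.286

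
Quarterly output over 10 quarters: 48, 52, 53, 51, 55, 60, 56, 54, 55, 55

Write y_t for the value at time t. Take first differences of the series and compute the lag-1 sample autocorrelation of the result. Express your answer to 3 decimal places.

First differences Δy: 4, 1, -2, 4, 5, -4, -2, 1, 0
Mean of differences = 0.7778
Numerator Σ(Δy_t−Δȳ)(Δy_{t+1}−Δȳ) = -2.9383
Denominator Σ(Δy_t−Δȳ)² = 77.5556
r_1(Δy) = -2.9383 / 77.5556 = -0.038

-0.038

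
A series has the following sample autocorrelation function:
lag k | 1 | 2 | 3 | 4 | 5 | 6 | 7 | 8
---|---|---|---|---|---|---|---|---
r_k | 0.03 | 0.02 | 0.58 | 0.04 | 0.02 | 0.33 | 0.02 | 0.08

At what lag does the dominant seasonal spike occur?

3

The largest autocorrelation is r_3 = 0.58, with a weaker echo at lag 6 (0.33); the remaining lags stay at or below 0.08.
The dominant spike at lag 3 indicates a seasonal period of 3.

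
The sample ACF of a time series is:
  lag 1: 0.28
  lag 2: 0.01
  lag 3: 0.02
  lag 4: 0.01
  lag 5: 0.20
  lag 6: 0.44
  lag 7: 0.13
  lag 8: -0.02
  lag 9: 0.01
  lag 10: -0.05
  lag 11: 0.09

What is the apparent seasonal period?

The largest autocorrelation is r_6 = 0.44; the remaining lags stay at or below 0.28. The elevated value at lag 1 (0.28), dropping to 0.01 at lag 2, reflects decaying short-term dependence rather than seasonality.
The dominant spike at lag 6 indicates a seasonal period of 6.

6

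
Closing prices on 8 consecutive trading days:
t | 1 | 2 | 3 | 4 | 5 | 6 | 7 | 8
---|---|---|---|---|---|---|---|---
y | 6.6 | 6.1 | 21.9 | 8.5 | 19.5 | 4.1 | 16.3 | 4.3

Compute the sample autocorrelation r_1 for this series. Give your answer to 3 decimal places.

Mean ȳ = (6.6 + 6.1 + 21.9 + 8.5 + 19.5 + 4.1 + 16.3 + 4.3)/8 = 10.9125
Deviations from mean: -4.3125, -4.8125, 10.9875, -2.4125, 8.5875, -6.8125, 5.3875, -6.6125
Σ(y_t−ȳ)(y_{t+1}−ȳ) = (20.7539) + (-52.8773) + (-26.5073) + (-20.7173) + (-58.5023) + (-36.7023) + (-35.6248) = -210.1777
Denominator Σ(y_t−ȳ)² = 361.2088
r_1 = -210.1777 / 361.2088 = -0.582

-0.582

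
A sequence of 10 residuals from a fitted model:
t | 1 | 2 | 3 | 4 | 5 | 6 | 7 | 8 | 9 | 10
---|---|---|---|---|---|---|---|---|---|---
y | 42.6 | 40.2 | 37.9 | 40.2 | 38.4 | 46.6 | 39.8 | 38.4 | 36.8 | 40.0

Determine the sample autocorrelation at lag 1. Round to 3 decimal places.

-0.099

Mean ȳ = (42.6 + 40.2 + 37.9 + 40.2 + 38.4 + 46.6 + 39.8 + 38.4 + 36.8 + 40.0)/10 = 40.0900
Numerator Σ_{t=1}^{9}(y_t−ȳ)(y_{t+1}−ȳ) = -6.9351
Denominator Σ(y_t−ȳ)² = 70.1290
r_1 = -6.9351 / 70.1290 = -0.099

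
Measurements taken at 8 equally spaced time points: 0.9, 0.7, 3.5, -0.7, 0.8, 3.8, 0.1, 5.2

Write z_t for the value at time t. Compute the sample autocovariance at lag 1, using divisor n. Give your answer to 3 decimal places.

Mean z̄ = (0.9 + 0.7 + 3.5 − 0.7 + 0.8 + 3.8 + 0.1 + 5.2)/8 = 1.7875
Σ_{t=1}^{7}(z_t−z̄)(z_{t+1}−z̄) = -13.8427
γ_1 = -13.8427 / 8 = -1.730

-1.730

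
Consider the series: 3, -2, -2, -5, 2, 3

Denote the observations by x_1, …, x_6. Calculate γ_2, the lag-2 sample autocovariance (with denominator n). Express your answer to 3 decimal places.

-2.704

Mean x̄ = (3 − 2 − 2 − 5 + 2 + 3)/6 = -0.1667
Σ_{t=1}^{4}(x_t−x̄)(x_{t+2}−x̄) = -16.2222
γ_2 = -16.2222 / 6 = -2.704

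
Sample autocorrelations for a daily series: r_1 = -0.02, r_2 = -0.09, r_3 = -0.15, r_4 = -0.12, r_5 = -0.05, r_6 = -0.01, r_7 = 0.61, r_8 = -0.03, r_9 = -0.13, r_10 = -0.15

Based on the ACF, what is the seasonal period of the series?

The largest autocorrelation is r_7 = 0.61; the remaining lags stay at or below -0.01.
The dominant spike at lag 7 indicates a seasonal period of 7.

7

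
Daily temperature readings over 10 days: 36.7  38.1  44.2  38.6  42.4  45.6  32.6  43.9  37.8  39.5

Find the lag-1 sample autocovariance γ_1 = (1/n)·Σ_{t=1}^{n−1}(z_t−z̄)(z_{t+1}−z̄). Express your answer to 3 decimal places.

Mean z̄ = (36.7 + 38.1 + 44.2 + 38.6 + 42.4 + 45.6 + 32.6 + 43.9 + 37.8 + 39.5)/10 = 39.9400
Σ_{t=1}^{9}(z_t−z̄)(z_{t+1}−z̄) = -75.1016
γ_1 = -75.1016 / 10 = -7.510

-7.510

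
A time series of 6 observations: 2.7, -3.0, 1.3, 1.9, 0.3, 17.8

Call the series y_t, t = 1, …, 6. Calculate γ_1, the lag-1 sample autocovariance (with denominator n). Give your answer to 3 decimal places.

Mean ȳ = (2.7 − 3.0 + 1.3 + 1.9 + 0.3 + 17.8)/6 = 3.5000
Deviations: -0.8000, -6.5000, -2.2000, -1.6000, -3.2000, 14.3000
Σ_{t=1}^{5}(y_t−ȳ)(y_{t+1}−ȳ) = -17.6200
γ_1 = -17.6200 / 6 = -2.937

-2.937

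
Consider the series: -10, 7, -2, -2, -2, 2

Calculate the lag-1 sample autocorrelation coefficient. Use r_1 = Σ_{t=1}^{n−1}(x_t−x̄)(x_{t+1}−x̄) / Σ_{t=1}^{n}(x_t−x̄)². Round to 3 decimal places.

-0.511

Mean x̄ = (-10 + 7 − 2 − 2 − 2 + 2)/6 = -1.1667
Deviations from mean: -8.8333, 8.1667, -0.8333, -0.8333, -0.8333, 3.1667
Numerator Σ_{t=1}^{5}(x_t−x̄)(x_{t+1}−x̄) = -80.1944
Denominator Σ(x_t−x̄)² = 156.8333
r_1 = -80.1944 / 156.8333 = -0.511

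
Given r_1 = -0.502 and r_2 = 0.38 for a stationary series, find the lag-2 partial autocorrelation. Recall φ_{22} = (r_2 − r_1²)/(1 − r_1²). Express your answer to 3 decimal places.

φ_{22} = (r_2 − r_1²) / (1 − r_1²)
r_1² = (-0.502)² = 0.252004
Numerator = 0.38 − 0.2520 = 0.1280; denominator = 1 − 0.2520 = 0.7480
φ_{22} = 0.1280 / 0.7480 = 0.171

0.171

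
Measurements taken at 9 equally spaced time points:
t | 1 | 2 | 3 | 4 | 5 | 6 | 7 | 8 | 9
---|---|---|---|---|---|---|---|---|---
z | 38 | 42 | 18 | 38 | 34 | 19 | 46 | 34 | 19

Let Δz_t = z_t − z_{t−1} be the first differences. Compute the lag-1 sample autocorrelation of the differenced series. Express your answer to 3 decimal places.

First differences Δz: 4, -24, 20, -4, -15, 27, -12, -15
Mean of differences = -2.3750
Numerator Σ(Δz_t−Δz̄)(Δz_{t+1}−Δz̄) = -1169.6406
Denominator Σ(Δz_t−Δz̄)² = 2285.8750
r_1(Δz) = -1169.6406 / 2285.8750 = -0.512

-0.512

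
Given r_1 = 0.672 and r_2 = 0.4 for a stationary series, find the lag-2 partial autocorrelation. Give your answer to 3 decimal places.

-0.094

φ_{22} = (r_2 − r_1²) / (1 − r_1²)
r_1² = (0.672)² = 0.451584
Numerator = 0.4 − 0.4516 = -0.0516; denominator = 1 − 0.4516 = 0.5484
φ_{22} = -0.0516 / 0.5484 = -0.094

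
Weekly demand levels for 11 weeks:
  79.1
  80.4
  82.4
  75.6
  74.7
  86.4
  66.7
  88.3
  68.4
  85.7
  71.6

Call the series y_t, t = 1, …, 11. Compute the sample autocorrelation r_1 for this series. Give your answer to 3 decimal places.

-0.836

Mean ȳ = (79.1 + 80.4 + 82.4 + 75.6 + 74.7 + 86.4 + 66.7 + 88.3 + 68.4 + 85.7 + 71.6)/11 = 78.1182
Numerator Σ_{t=1}^{10}(y_t−ȳ)(y_{t+1}−ȳ) = -451.3440
Denominator Σ(y_t−ȳ)² = 539.5764
r_1 = -451.3440 / 539.5764 = -0.836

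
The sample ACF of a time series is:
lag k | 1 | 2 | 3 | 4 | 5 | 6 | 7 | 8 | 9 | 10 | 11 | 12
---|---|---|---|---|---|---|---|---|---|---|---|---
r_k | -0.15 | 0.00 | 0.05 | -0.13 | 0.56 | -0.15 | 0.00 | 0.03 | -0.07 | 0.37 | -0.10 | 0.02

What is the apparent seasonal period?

5

The largest autocorrelation is r_5 = 0.56, with a weaker echo at lag 10 (0.37); the remaining lags stay at or below 0.05.
The dominant spike at lag 5 indicates a seasonal period of 5.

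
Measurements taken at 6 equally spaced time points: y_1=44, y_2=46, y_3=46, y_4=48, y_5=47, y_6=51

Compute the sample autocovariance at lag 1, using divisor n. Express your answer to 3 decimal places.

0.500

Mean ȳ = (44 + 46 + 46 + 48 + 47 + 51)/6 = 47.0000
Deviations: -3.0000, -1.0000, -1.0000, 1.0000, 0.0000, 4.0000
Σ_{t=1}^{5}(y_t−ȳ)(y_{t+1}−ȳ) = 3.0000
γ_1 = 3.0000 / 6 = 0.500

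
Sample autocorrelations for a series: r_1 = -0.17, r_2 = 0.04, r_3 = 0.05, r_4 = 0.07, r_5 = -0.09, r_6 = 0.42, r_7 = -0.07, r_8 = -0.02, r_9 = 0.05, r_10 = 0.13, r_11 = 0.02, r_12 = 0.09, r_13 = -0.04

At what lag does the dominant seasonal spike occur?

6

The largest autocorrelation is r_6 = 0.42; the remaining lags stay at or below 0.13.
The dominant spike at lag 6 indicates a seasonal period of 6.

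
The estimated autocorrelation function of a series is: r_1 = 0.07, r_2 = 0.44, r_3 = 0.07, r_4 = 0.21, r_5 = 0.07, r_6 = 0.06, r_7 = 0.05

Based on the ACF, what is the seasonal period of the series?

2

The largest autocorrelation is r_2 = 0.44, with a weaker echo at lag 4 (0.21); the remaining lags stay at or below 0.07.
The dominant spike at lag 2 indicates a seasonal period of 2.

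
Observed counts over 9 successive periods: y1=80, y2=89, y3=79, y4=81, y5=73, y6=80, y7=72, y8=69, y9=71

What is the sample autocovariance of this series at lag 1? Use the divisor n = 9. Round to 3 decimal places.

12.505

Mean ȳ = (80 + 89 + 79 + 81 + 73 + 80 + 72 + 69 + 71)/9 = 77.1111
Σ_{t=1}^{8}(y_t−ȳ)(y_{t+1}−ȳ) = 112.5432
γ_1 = 112.5432 / 9 = 12.505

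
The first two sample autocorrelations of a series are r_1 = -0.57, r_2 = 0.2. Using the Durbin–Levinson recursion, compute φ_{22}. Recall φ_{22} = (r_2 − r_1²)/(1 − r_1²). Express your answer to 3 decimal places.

-0.185

φ_{22} = (r_2 − r_1²) / (1 − r_1²)
r_1² = (-0.57)² = 0.3249
Numerator = 0.2 − 0.3249 = -0.1249; denominator = 1 − 0.3249 = 0.6751
φ_{22} = -0.1249 / 0.6751 = -0.185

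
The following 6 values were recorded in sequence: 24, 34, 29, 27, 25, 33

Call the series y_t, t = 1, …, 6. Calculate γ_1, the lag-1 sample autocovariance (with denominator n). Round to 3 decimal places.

Mean ȳ = (24 + 34 + 29 + 27 + 25 + 33)/6 = 28.6667
Deviations: -4.6667, 5.3333, 0.3333, -1.6667, -3.6667, 4.3333
Σ_{t=1}^{5}(y_t−ȳ)(y_{t+1}−ȳ) = -33.4444
γ_1 = -33.4444 / 6 = -5.574

-5.574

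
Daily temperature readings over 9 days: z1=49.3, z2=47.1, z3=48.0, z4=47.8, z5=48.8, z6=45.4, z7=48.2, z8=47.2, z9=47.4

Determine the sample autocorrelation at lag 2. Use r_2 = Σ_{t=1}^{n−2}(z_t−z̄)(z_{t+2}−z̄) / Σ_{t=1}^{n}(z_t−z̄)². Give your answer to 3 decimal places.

0.204

Mean z̄ = (49.3 + 47.1 + 48.0 + 47.8 + 48.8 + 45.4 + 48.2 + 47.2 + 47.4)/9 = 47.6889
Σ(z_t−z̄)(z_{t+2}−z̄) = (0.5012) + (-0.0654) + (0.3457) + (-0.2543) + (0.5679) + (1.1190) + (-0.1477) = 2.0664
Denominator Σ(z_t−z̄)² = 10.1089
r_2 = 2.0664 / 10.1089 = 0.204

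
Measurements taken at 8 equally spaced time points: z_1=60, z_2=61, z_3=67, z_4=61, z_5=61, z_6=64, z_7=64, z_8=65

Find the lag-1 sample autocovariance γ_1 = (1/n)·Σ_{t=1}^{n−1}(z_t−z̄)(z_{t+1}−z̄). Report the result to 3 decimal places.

Mean z̄ = (60 + 61 + 67 + 61 + 61 + 64 + 64 + 65)/8 = 62.8750
Deviations: -2.8750, -1.8750, 4.1250, -1.8750, -1.8750, 1.1250, 1.1250, 2.1250
Σ_{t=1}^{7}(z_t−z̄)(z_{t+1}−z̄) = -5.0156
γ_1 = -5.0156 / 8 = -0.627

-0.627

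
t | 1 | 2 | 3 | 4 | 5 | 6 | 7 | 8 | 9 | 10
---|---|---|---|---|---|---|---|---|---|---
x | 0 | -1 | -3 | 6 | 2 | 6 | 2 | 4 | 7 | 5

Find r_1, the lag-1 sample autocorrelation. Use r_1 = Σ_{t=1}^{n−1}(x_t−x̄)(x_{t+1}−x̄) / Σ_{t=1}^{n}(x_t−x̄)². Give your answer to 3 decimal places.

0.194

Mean x̄ = (0 − 1 − 3 + 6 + 2 + 6 + 2 + 4 + 7 + 5)/10 = 2.8000
Numerator Σ_{t=1}^{9}(x_t−x̄)(x_{t+1}−x̄) = 19.7600
Denominator Σ(x_t−x̄)² = 101.6000
r_1 = 19.7600 / 101.6000 = 0.194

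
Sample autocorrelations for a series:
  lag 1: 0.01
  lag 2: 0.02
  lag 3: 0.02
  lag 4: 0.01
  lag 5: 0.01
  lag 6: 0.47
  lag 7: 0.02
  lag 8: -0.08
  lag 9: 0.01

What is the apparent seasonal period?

6

The largest autocorrelation is r_6 = 0.47; the remaining lags stay at or below 0.02.
The dominant spike at lag 6 indicates a seasonal period of 6.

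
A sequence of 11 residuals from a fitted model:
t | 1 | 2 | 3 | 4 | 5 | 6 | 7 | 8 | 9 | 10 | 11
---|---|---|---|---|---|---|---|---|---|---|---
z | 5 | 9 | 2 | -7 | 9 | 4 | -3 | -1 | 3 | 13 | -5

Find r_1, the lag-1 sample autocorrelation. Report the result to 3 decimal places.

Mean z̄ = (5 + 9 + 2 − 7 + 9 + 4 − 3 − 1 + 3 + 13 − 5)/11 = 2.6364
Numerator Σ_{t=1}^{10}(z_t−z̄)(z_{t+1}−z̄) = -99.4050
Denominator Σ(z_t−z̄)² = 392.5455
r_1 = -99.4050 / 392.5455 = -0.253

-0.253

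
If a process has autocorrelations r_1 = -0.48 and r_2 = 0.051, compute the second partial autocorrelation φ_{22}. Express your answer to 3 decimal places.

φ_{22} = (r_2 − r_1²) / (1 − r_1²)
r_1² = (-0.48)² = 0.2304
Numerator = 0.051 − 0.2304 = -0.1794; denominator = 1 − 0.2304 = 0.7696
φ_{22} = -0.1794 / 0.7696 = -0.233

-0.233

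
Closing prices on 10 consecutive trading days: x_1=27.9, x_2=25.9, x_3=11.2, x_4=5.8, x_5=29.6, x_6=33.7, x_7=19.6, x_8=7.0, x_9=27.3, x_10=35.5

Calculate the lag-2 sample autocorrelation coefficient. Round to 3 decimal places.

-0.751

Mean x̄ = (27.9 + 25.9 + 11.2 + 5.8 + 29.6 + 33.7 + 19.6 + 7.0 + 27.3 + 35.5)/10 = 22.3500
Numerator Σ_{t=1}^{8}(x_t−x̄)(x_{t+2}−x̄) = -798.9400
Denominator Σ(x_t−x̄)² = 1063.6250
r_2 = -798.9400 / 1063.6250 = -0.751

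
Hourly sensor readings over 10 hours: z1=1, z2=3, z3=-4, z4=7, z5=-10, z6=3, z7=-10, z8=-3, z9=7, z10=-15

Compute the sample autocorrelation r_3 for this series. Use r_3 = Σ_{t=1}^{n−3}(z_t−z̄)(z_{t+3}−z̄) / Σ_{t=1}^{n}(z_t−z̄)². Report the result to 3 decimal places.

0.118

Mean z̄ = (1 + 3 − 4 + 7 − 10 + 3 − 10 − 3 + 7 − 15)/10 = -2.1000
Σ(z_t−z̄)(z_{t+3}−z̄) = (28.2100) + (-40.2900) + (-9.6900) + (-71.8900) + (7.1100) + (46.4100) + (101.9100) = 61.7700
Denominator Σ(z_t−z̄)² = 522.9000
r_3 = 61.7700 / 522.9000 = 0.118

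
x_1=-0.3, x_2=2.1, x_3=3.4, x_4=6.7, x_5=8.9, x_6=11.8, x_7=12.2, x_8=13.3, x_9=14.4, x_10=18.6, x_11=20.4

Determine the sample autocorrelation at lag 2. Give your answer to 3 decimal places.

0.411

Mean x̄ = (-0.3 + 2.1 + 3.4 + 6.7 + 8.9 + 11.8 + 12.2 + 13.3 + 14.4 + 18.6 + 20.4)/11 = 10.1364
Numerator Σ_{t=1}^{9}(x_t−x̄)(x_{t+2}−x̄) = 182.5774
Denominator Σ(x_t−x̄)² = 444.4055
r_2 = 182.5774 / 444.4055 = 0.411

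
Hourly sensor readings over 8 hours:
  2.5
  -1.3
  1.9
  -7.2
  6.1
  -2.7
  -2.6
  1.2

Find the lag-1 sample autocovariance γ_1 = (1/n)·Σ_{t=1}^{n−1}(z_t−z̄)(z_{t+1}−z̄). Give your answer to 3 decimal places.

Mean z̄ = (2.5 − 1.3 + 1.9 − 7.2 + 6.1 − 2.7 − 2.6 + 1.2)/8 = -0.2625
Deviations: 2.7625, -1.0375, 2.1625, -6.9375, 6.3625, -2.4375, -2.3375, 1.4625
Σ_{t=1}^{7}(z_t−z̄)(z_{t+1}−z̄) = -77.4814
γ_1 = -77.4814 / 8 = -9.685

-9.685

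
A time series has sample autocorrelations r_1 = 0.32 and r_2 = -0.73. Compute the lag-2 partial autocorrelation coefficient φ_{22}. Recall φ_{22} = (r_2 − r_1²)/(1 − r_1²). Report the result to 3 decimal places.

φ_{22} = (r_2 − r_1²) / (1 − r_1²)
r_1² = (0.32)² = 0.1024
Numerator = -0.73 − 0.1024 = -0.8324; denominator = 1 − 0.1024 = 0.8976
φ_{22} = -0.8324 / 0.8976 = -0.927

-0.927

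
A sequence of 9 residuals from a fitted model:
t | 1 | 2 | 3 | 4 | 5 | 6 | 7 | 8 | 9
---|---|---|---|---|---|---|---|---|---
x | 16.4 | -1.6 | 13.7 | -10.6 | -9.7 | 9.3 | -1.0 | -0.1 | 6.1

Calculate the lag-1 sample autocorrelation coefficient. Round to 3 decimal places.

-0.268

Mean x̄ = (16.4 − 1.6 + 13.7 − 10.6 − 9.7 + 9.3 − 1.0 − 0.1 + 6.1)/9 = 2.5000
Numerator Σ_{t=1}^{8}(x_t−x̄)(x_{t+1}−x̄) = -196.8300
Denominator Σ(x_t−x̄)² = 734.1200
r_1 = -196.8300 / 734.1200 = -0.268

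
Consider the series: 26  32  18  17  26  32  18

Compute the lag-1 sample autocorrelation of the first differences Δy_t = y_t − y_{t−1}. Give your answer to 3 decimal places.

-0.207

First differences Δy: 6, -14, -1, 9, 6, -14
Mean of differences = -1.3333
Numerator Σ(Δy_t−Δȳ)(Δy_{t+1}−Δȳ) = -110.7778
Denominator Σ(Δy_t−Δȳ)² = 535.3333
r_1(Δy) = -110.7778 / 535.3333 = -0.207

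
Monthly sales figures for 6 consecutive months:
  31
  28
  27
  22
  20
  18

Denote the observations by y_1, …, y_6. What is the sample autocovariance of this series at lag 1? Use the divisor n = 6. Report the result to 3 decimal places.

10.926

Mean ȳ = (31 + 28 + 27 + 22 + 20 + 18)/6 = 24.3333
Σ_{t=1}^{5}(y_t−ȳ)(y_{t+1}−ȳ) = 65.5556
γ_1 = 65.5556 / 6 = 10.926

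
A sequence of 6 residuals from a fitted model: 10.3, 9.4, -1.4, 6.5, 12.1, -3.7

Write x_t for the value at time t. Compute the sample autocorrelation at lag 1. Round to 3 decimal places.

Mean x̄ = (10.3 + 9.4 − 1.4 + 6.5 + 12.1 − 3.7)/6 = 5.5333
Deviations from mean: 4.7667, 3.8667, -6.9333, 0.9667, 6.5667, -9.2333
Σ(x_t−x̄)(x_{t+1}−x̄) = (18.4311) + (-26.8089) + (-6.7022) + (6.3478) + (-60.6322) = -69.3644
Denominator Σ(x_t−x̄)² = 215.0533
r_1 = -69.3644 / 215.0533 = -0.323

-0.323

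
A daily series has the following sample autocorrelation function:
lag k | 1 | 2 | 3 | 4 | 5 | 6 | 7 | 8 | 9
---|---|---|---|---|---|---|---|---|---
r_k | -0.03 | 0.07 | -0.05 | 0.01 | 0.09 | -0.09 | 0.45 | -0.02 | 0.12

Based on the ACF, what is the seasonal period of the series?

The largest autocorrelation is r_7 = 0.45; the remaining lags stay at or below 0.12.
The dominant spike at lag 7 indicates a seasonal period of 7.

7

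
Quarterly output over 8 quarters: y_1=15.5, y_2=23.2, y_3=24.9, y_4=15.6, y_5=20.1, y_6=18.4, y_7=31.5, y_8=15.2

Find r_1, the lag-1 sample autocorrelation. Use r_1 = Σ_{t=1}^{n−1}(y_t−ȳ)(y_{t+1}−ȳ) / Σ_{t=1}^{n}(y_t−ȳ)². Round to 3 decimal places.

Mean ȳ = (15.5 + 23.2 + 24.9 + 15.6 + 20.1 + 18.4 + 31.5 + 15.2)/8 = 20.5500
Σ(y_t−ȳ)(y_{t+1}−ȳ) = (-13.3825) + (11.5275) + (-21.5325) + (2.2275) + (0.9675) + (-23.5425) + (-58.5825) = -102.3175
Denominator Σ(y_t−ȳ)² = 229.3000
r_1 = -102.3175 / 229.3000 = -0.446

-0.446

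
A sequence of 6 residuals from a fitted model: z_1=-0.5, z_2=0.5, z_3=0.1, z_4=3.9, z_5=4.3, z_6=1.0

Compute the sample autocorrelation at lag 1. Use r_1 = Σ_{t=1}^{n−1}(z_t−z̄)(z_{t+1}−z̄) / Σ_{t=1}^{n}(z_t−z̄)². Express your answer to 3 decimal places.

Mean z̄ = (-0.5 + 0.5 + 0.1 + 3.9 + 4.3 + 1.0)/6 = 1.5500
Deviations from mean: -2.0500, -1.0500, -1.4500, 2.3500, 2.7500, -0.5500
Σ(z_t−z̄)(z_{t+1}−z̄) = (2.1525) + (1.5225) + (-3.4075) + (6.4625) + (-1.5125) = 5.2175
Denominator Σ(z_t−z̄)² = 20.7950
r_1 = 5.2175 / 20.7950 = 0.251

0.251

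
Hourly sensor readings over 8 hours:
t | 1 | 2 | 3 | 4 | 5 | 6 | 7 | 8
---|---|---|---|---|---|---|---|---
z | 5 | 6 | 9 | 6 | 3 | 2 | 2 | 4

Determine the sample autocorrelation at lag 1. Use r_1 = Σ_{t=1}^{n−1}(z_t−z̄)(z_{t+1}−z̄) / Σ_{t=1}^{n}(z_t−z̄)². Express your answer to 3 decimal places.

Mean z̄ = (5 + 6 + 9 + 6 + 3 + 2 + 2 + 4)/8 = 4.6250
Deviations from mean: 0.3750, 1.3750, 4.3750, 1.3750, -1.6250, -2.6250, -2.6250, -0.6250
Σ(z_t−z̄)(z_{t+1}−z̄) = (0.5156) + (6.0156) + (6.0156) + (-2.2344) + (4.2656) + (6.8906) + (1.6406) = 23.1094
Denominator Σ(z_t−z̄)² = 39.8750
r_1 = 23.1094 / 39.8750 = 0.580

0.580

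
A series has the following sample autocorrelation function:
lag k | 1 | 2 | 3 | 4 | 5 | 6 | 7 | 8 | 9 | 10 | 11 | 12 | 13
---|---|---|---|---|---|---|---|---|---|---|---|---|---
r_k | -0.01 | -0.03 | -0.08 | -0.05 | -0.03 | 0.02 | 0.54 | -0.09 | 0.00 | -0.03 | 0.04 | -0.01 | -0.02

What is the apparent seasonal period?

The largest autocorrelation is r_7 = 0.54; the remaining lags stay at or below 0.04.
The dominant spike at lag 7 indicates a seasonal period of 7.

7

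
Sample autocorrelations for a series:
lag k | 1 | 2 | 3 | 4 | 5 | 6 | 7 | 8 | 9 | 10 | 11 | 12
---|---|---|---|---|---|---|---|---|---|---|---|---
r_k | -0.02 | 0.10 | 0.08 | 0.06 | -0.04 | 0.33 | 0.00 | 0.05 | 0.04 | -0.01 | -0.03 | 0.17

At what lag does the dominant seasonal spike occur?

The largest autocorrelation is r_6 = 0.33, with a weaker echo at lag 12 (0.17); the remaining lags stay at or below 0.10.
The dominant spike at lag 6 indicates a seasonal period of 6.

6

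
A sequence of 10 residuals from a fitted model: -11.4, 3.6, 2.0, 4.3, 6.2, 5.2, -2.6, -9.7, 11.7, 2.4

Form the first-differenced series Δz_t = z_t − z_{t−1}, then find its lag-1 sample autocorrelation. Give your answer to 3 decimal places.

-0.376

First differences Δz: 15.0, -1.6, 2.3, 1.9, -1.0, -7.8, -7.1, 21.4, -9.3
Mean of differences = 1.5333
Numerator Σ(Δz_t−Δz̄)(Δz_{t+1}−Δz̄) = -327.7611
Denominator Σ(Δz_t−Δz̄)² = 872.0000
r_1(Δz) = -327.7611 / 872.0000 = -0.376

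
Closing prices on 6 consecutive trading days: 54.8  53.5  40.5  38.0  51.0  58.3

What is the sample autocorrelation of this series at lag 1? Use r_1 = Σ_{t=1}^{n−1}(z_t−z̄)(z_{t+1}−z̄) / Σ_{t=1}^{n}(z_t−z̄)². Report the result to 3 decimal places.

Mean z̄ = (54.8 + 53.5 + 40.5 + 38.0 + 51.0 + 58.3)/6 = 49.3500
Deviations from mean: 5.4500, 4.1500, -8.8500, -11.3500, 1.6500, 8.9500
Σ(z_t−z̄)(z_{t+1}−z̄) = (22.6175) + (-36.7275) + (100.4475) + (-18.7275) + (14.7675) = 82.3775
Denominator Σ(z_t−z̄)² = 336.8950
r_1 = 82.3775 / 336.8950 = 0.245

0.245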